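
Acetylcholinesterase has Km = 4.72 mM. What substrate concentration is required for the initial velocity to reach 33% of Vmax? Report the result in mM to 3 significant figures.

2.32 mM

v/Vmax = [S]/(Km+[S]) = 0.33, so [S] = Km·0.33/(1 − 0.33) = 4.72 × 0.4925.
[S] = 2.32 mM.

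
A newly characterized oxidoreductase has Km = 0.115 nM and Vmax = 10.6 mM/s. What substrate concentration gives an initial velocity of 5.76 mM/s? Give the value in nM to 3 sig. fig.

0.137 nM

The required fractional saturation is v/Vmax = 5.76/10.6 = 0.5434.
Then [S]/(Km+[S]) = 0.5434 ⇒ [S] = 0.115 × 0.5434/(1 − 0.5434) = 0.137 nM.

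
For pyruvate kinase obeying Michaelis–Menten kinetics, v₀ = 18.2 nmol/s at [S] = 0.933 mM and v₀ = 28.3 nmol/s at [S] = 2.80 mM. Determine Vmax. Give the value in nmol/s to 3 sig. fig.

In reciprocal form, 1/v = (Km/Vmax)·(1/[S]) + 1/Vmax. The two points give (1/[S], 1/v) = (1.072, 0.05495) and (0.3571, 0.03534).
Slope = (0.05495 − 0.03534)/(1.072 − 0.3571) = 0.02744; intercept = 0.05495 − 0.02744×1.072 = 0.02554.
Vmax = 1/intercept = 39.2 nmol/s; Km = slope × Vmax = 0.02744 × 39.2 = 1.07 mM.

39.2 nmol/s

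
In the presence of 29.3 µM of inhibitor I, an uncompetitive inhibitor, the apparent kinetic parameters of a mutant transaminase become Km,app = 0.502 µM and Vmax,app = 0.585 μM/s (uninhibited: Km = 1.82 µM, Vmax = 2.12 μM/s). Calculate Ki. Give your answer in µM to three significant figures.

Uncompetitive: Vmax,app = Vmax/α (and Km,app = Km/α) with α = 1 + [I]/Ki.
α = Vmax/Vmax,app = 2.12/0.585 = 3.624.
Since α = 1 + [I]/Ki, [I]/Ki = 3.624 − 1 = 2.624 and Ki = 29.3/2.624 = 11.2 µM.

11.2 µM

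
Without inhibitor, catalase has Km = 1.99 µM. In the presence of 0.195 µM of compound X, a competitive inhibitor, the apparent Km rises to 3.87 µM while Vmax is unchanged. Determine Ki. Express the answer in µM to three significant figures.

Competitive: Km,app = α·Km with α = 1 + [I]/Ki.
α = Km,app/Km = 3.87/1.99 = 1.945.
Since α = 1 + [I]/Ki, [I]/Ki = 1.945 − 1 = 0.9447 and Ki = 0.195/0.9447 = 0.206 µM.

0.206 µM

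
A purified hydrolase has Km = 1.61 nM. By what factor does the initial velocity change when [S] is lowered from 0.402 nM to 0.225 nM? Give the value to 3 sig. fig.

Since Vmax cancels, v₂/v₁ = [S]₂(Km+[S]₁) / [S]₁(Km+[S]₂).
= 0.225×(1.61+0.402) / (0.402×(1.61+0.225)) = 0.4527/0.7377 = 0.614.

0.614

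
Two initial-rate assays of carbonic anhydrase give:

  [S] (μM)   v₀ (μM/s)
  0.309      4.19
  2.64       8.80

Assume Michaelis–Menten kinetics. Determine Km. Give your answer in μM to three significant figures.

0.451 μM

From v = Vmax[S]/(Km+[S]), each point gives Vmax = v(Km+[S])/[S].
Equating: 4.19(Km+0.309)/0.309 = 8.80(Km+2.64)/2.64.
13.56·Km + 4.19 = 3.333·Km + 8.80, so (13.56 − 3.333)·Km = 8.80 − 4.19.
Km = 4.610/10.23 = 0.451 μM; then Vmax = 4.19(0.451+0.309)/0.309 = 10.3 μM/s.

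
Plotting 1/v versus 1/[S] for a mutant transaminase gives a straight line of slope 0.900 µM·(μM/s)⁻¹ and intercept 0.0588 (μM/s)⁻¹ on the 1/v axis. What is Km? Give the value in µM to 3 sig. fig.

y-intercept = 1/Vmax ⇒ Vmax = 17.0 μM/s; slope = Km/Vmax ⇒ Km = slope × Vmax.
Km = 0.900 × 17.0 = 15.3 µM.

15.3 µM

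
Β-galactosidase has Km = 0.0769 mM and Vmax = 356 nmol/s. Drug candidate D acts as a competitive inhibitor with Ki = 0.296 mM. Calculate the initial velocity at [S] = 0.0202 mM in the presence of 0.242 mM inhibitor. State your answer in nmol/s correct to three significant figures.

45.0 nmol/s

α = 1 + [I]/Ki = 1 + 0.242/0.296 = 1.818.
For a competitive inhibitor, Vmax is unchanged and the apparent Km becomes α·Km: Km,app = 0.140 mM, Vmax,app = 356 nmol/s.
v = Vmax,app·[S]/(Km,app + [S]) = 356 × 0.0202/(0.140 + 0.0202) = 45.0 nmol/s.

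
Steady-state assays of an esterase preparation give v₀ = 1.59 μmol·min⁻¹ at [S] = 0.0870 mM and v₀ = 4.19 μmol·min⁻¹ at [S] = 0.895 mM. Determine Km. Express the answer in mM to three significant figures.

0.191 mM

From v = Vmax[S]/(Km+[S]), each point gives Vmax = v(Km+[S])/[S].
Equating: 1.59(Km+0.0870)/0.0870 = 4.19(Km+0.895)/0.895.
18.28·Km + 1.59 = 4.682·Km + 4.19, so (18.28 − 4.682)·Km = 4.19 − 1.59.
Km = 2.600/13.59 = 0.191 mM; then Vmax = 1.59(0.191+0.0870)/0.0870 = 5.09 μmol·min⁻¹.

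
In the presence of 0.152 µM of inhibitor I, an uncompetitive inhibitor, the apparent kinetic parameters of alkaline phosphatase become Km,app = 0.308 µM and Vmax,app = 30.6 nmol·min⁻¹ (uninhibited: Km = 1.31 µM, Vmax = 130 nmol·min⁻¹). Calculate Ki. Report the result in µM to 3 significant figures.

Uncompetitive: Vmax,app = Vmax/α (and Km,app = Km/α) with α = 1 + [I]/Ki.
α = Vmax/Vmax,app = 130/30.6 = 4.248.
Ki = [I]/(α − 1) = 0.152/3.248 = 0.0468 µM.

0.0468 µM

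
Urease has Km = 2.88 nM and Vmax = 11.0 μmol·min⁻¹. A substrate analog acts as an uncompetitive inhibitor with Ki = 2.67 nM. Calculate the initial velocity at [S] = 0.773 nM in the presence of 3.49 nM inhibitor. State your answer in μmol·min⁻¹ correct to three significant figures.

With α = 1 + [I]/Ki = 1 + 3.49/2.67 = 2.307, the uncompetitive rate law is v = (Vmax/α)·[S] / (Km/α + [S]).
v = (11.0/2.307)×0.773 / (2.88/2.307 + 0.773) = 3.686/2.021 = 1.82 μmol·min⁻¹.

1.82 μmol·min⁻¹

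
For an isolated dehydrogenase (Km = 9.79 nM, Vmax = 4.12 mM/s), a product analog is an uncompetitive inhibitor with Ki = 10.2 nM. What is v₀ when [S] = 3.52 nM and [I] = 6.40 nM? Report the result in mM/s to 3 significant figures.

0.935 mM/s

α = 1 + [I]/Ki = 1 + 6.40/10.2 = 1.627.
For an uncompetitive inhibitor, both parameters are divided by α, giving Vmax/α and Km/α: Km,app = 6.02 nM, Vmax,app = 2.53 mM/s.
v = Vmax,app·[S]/(Km,app + [S]) = 2.53 × 3.52/(6.02 + 3.52) = 0.935 mM/s.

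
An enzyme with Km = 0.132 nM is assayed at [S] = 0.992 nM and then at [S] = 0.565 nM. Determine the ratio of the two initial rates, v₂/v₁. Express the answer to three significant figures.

The fractional saturations are [S]/(Km+[S]) = 0.992/1.124 = 0.8826 and 0.565/0.6970 = 0.8106.
v₂/v₁ is just their ratio: 0.8106/0.8826 = 0.918.

0.918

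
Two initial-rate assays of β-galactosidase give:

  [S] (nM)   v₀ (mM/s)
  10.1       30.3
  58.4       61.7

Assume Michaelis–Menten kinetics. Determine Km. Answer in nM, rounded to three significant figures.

16.2 nM

In reciprocal form, 1/v = (Km/Vmax)·(1/[S]) + 1/Vmax. The two points give (1/[S], 1/v) = (0.09901, 0.03300) and (0.01712, 0.01621).
Slope = (0.03300 − 0.01621)/(0.09901 − 0.01712) = 0.2051; intercept = 0.03300 − 0.2051×0.09901 = 0.01270.
Vmax = 1/intercept = 78.8 mM/s; Km = slope × Vmax = 0.2051 × 78.8 = 16.2 nM.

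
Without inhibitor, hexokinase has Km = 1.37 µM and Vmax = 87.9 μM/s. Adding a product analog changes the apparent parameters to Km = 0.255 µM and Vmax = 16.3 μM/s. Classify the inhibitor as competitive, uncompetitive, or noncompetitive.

Both Km and Vmax decrease by the same factor (~5.38-fold) — characteristic of uncompetitive inhibition.

uncompetitive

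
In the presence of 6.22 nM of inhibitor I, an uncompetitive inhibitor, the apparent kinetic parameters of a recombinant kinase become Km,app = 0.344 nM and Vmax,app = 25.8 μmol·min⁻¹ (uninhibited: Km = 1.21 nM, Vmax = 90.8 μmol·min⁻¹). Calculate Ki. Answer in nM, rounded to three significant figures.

Uncompetitive: Vmax,app = Vmax/α (and Km,app = Km/α) with α = 1 + [I]/Ki.
α = Vmax/Vmax,app = 90.8/25.8 = 3.519.
Since α = 1 + [I]/Ki, [I]/Ki = 3.519 − 1 = 2.519 and Ki = 6.22/2.519 = 2.47 nM.

2.47 nM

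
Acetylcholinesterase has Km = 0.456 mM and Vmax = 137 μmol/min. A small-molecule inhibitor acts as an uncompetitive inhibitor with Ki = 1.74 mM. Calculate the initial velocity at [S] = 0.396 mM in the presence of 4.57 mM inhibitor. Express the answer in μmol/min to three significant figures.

28.7 μmol/min

α = 1 + [I]/Ki = 1 + 4.57/1.74 = 3.626.
For an uncompetitive inhibitor, both parameters are divided by α, giving Vmax/α and Km/α: Km,app = 0.126 mM, Vmax,app = 37.8 μmol/min.
v = Vmax,app·[S]/(Km,app + [S]) = 37.8 × 0.396/(0.126 + 0.396) = 28.7 μmol/min.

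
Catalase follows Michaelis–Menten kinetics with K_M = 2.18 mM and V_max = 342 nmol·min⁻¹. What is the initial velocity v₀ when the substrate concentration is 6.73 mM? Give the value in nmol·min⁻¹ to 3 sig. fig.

[S]/(Km+[S]) = 6.73/8.910 = 0.7553, the fractional saturation.
v = 0.7553 × Vmax = 0.7553 × 342 = 258 nmol·min⁻¹.

258 nmol·min⁻¹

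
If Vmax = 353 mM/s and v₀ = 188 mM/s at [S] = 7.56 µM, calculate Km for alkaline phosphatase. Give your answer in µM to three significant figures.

6.64 µM

v/Vmax = 188/353 = 0.5326 = [S]/(Km+[S]).
So Km + [S] = [S]/0.5326 = 14.20 µM, giving Km = 14.20 − 7.56 = 6.64 µM.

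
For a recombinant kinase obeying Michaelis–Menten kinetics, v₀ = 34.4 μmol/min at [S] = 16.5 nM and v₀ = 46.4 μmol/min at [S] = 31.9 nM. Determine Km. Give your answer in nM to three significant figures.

19.0 nM

From v = Vmax[S]/(Km+[S]), each point gives Vmax = v(Km+[S])/[S].
Equating: 34.4(Km+16.5)/16.5 = 46.4(Km+31.9)/31.9.
2.085·Km + 34.4 = 1.455·Km + 46.4, so (2.085 − 1.455)·Km = 46.4 − 34.4.
Km = 12.00/0.6303 = 19.0 nM; then Vmax = 34.4(19.0+16.5)/16.5 = 74.1 μmol/min.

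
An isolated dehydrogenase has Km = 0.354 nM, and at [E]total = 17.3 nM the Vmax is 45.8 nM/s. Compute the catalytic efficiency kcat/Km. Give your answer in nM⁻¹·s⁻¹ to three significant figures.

7.48 nM⁻¹·s⁻¹

kcat = Vmax/[E]total = 45.8/17.3 = 2.65 s⁻¹.
kcat/Km = 2.65/0.354 = 7.48 nM⁻¹·s⁻¹.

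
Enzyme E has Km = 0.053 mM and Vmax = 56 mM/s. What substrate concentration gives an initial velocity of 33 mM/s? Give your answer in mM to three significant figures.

The required fractional saturation is v/Vmax = 33/56 = 0.5893.
Then [S]/(Km+[S]) = 0.5893 ⇒ [S] = 0.053 × 0.5893/(1 − 0.5893) = 0.0760 mM.

0.0760 mM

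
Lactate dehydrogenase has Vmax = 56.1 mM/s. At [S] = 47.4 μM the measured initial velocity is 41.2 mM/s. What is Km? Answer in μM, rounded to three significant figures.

v/Vmax = 41.2/56.1 = 0.7344 = [S]/(Km+[S]).
So Km + [S] = [S]/0.7344 = 64.54 μM, giving Km = 64.54 − 47.4 = 17.1 μM.

17.1 μM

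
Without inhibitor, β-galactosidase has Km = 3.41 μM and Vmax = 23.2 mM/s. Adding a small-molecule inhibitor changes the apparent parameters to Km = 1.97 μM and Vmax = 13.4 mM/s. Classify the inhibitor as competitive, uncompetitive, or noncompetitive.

Both Km and Vmax decrease by the same factor (~1.73-fold) — characteristic of uncompetitive inhibition.

uncompetitive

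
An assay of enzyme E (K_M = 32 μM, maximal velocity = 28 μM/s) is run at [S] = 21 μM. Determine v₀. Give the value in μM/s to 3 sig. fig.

11.1 μM/s

v = Vmax·[S]/(Km + [S]) = 28 × 21 / (32 + 21)
  = 588.0 / 53.00 = 11.1 μM/s.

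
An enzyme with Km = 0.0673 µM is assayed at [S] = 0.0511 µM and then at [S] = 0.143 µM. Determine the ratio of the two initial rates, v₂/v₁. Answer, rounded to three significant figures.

1.58

The fractional saturations are [S]/(Km+[S]) = 0.0511/0.1184 = 0.4316 and 0.143/0.2103 = 0.6800.
v₂/v₁ is just their ratio: 0.6800/0.4316 = 1.58.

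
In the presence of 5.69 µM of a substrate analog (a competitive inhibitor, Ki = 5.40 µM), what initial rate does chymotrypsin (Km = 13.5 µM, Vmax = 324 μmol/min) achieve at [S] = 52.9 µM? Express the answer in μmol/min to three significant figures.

With α = 1 + [I]/Ki = 1 + 5.69/5.40 = 2.054, the competitive rate law is v = Vmax[S] / (αKm + [S]).
v = 324×52.9 / (2.054×13.5 + 52.9) = 17140/80.62 = 213 μmol/min.

213 μmol/min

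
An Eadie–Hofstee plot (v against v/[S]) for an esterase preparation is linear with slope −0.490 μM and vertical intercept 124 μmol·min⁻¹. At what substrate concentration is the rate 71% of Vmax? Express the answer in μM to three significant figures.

The Eadie–Hofstee slope gives Km = 0.490 μM (slope = −Km).
v/Vmax = [S]/(Km+[S]) = 0.71 ⇒ [S] = Km·0.71/(1−0.71) = 0.490 × 2.448 = 1.20 μM.

1.20 μM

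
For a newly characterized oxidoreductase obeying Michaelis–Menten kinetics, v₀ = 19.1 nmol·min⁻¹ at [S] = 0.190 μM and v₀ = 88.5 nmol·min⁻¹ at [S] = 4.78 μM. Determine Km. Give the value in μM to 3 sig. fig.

From v = Vmax[S]/(Km+[S]), each point gives Vmax = v(Km+[S])/[S].
Equating: 19.1(Km+0.190)/0.190 = 88.5(Km+4.78)/4.78.
100.5·Km + 19.1 = 18.51·Km + 88.5, so (100.5 − 18.51)·Km = 88.5 − 19.1.
Km = 69.40/82.01 = 0.846 μM; then Vmax = 19.1(0.846+0.190)/0.190 = 104 nmol·min⁻¹.

0.846 μM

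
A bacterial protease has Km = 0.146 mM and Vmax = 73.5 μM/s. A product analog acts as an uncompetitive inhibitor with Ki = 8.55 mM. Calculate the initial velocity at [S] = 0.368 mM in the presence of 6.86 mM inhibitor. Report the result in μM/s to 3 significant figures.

α = 1 + [I]/Ki = 1 + 6.86/8.55 = 1.802.
For an uncompetitive inhibitor, both parameters are divided by α, giving Vmax/α and Km/α: Km,app = 0.0810 mM, Vmax,app = 40.8 μM/s.
v = Vmax,app·[S]/(Km,app + [S]) = 40.8 × 0.368/(0.0810 + 0.368) = 33.4 μM/s.

33.4 μM/s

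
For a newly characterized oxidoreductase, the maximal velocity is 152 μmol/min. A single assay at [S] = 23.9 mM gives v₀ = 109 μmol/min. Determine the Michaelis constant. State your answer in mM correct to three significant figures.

From v = Vmax[S]/(Km+[S]), Km = [S](Vmax − v)/v.
Km = 23.9 × (152 − 109) / 109 = 1028/109 = 9.43 mM.

9.43 mM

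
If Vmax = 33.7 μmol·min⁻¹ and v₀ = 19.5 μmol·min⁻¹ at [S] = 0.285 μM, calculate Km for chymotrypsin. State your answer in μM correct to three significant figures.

v/Vmax = 19.5/33.7 = 0.5786 = [S]/(Km+[S]).
So Km + [S] = [S]/0.5786 = 0.4925 μM, giving Km = 0.4925 − 0.285 = 0.208 μM.

0.208 μM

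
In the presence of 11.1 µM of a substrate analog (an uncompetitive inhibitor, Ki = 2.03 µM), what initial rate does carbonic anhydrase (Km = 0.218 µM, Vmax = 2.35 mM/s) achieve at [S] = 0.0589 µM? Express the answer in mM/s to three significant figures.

0.231 mM/s

α = 1 + [I]/Ki = 1 + 11.1/2.03 = 6.468.
For an uncompetitive inhibitor, both parameters are divided by α, giving Vmax/α and Km/α: Km,app = 0.0337 µM, Vmax,app = 0.363 mM/s.
v = Vmax,app·[S]/(Km,app + [S]) = 0.363 × 0.0589/(0.0337 + 0.0589) = 0.231 mM/s.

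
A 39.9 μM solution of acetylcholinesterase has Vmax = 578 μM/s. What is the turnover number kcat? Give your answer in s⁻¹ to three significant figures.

14.5 s⁻¹

kcat = Vmax/[E]total = 578 μM/s / 39.9 μM = 14.5 s⁻¹.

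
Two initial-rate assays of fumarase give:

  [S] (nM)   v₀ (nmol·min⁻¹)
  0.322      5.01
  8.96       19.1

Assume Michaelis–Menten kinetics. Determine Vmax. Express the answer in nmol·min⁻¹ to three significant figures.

In reciprocal form, 1/v = (Km/Vmax)·(1/[S]) + 1/Vmax. The two points give (1/[S], 1/v) = (3.106, 0.1996) and (0.1116, 0.05236).
Slope = (0.1996 − 0.05236)/(3.106 − 0.1116) = 0.04918; intercept = 0.1996 − 0.04918×3.106 = 0.04687.
Vmax = 1/intercept = 21.3 nmol·min⁻¹; Km = slope × Vmax = 0.04918 × 21.3 = 1.05 nM.

21.3 nmol·min⁻¹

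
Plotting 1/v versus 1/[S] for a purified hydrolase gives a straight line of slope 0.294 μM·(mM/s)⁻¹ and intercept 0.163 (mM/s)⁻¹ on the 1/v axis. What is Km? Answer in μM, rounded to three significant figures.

y-intercept = 1/Vmax ⇒ Vmax = 6.13 mM/s; slope = Km/Vmax ⇒ Km = slope × Vmax.
Km = 0.294 × 6.13 = 1.80 μM.

1.80 μM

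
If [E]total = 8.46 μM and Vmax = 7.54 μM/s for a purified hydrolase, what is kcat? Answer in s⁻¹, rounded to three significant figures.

0.891 s⁻¹

kcat = Vmax/[E]total = 7.54 μM/s / 8.46 μM = 0.891 s⁻¹.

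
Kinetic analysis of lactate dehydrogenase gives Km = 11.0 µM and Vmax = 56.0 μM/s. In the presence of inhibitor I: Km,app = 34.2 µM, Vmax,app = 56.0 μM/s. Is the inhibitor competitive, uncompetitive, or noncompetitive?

competitive

Km increases (11.0 → 34.2 µM) while Vmax is unchanged — the hallmark of competitive inhibition.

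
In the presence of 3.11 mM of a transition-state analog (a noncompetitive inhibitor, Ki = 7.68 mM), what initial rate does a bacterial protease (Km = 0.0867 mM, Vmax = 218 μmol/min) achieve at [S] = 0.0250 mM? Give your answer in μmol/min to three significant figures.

34.7 μmol/min

α = 1 + [I]/Ki = 1 + 3.11/7.68 = 1.405.
For a noncompetitive inhibitor, Vmax is reduced to Vmax/α while Km is unchanged: Km,app = 0.0867 mM, Vmax,app = 155 μmol/min.
v = Vmax,app·[S]/(Km,app + [S]) = 155 × 0.0250/(0.0867 + 0.0250) = 34.7 μmol/min.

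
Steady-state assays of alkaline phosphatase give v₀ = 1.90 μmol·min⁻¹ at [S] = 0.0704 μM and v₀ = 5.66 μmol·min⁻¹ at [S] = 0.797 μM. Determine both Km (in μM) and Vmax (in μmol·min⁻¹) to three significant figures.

In reciprocal form, 1/v = (Km/Vmax)·(1/[S]) + 1/Vmax. The two points give (1/[S], 1/v) = (14.20, 0.5263) and (1.255, 0.1767).
Slope = (0.5263 − 0.1767)/(14.20 − 1.255) = 0.02700; intercept = 0.5263 − 0.02700×14.20 = 0.1428.
Vmax = 1/intercept = 7.00 μmol·min⁻¹; Km = slope × Vmax = 0.02700 × 7.00 = 0.189 μM.

Km = 0.189 μM; Vmax = 7.00 μmol·min⁻¹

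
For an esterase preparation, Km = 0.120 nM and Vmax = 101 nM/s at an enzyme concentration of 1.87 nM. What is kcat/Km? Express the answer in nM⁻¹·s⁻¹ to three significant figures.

kcat = Vmax/[E]total = 101/1.87 = 54.0 s⁻¹.
kcat/Km = 54.0/0.120 = 450 nM⁻¹·s⁻¹.

450 nM⁻¹·s⁻¹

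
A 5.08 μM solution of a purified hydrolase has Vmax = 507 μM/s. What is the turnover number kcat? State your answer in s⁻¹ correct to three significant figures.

kcat = Vmax/[E]total = 507 μM/s / 5.08 μM = 99.8 s⁻¹.

99.8 s⁻¹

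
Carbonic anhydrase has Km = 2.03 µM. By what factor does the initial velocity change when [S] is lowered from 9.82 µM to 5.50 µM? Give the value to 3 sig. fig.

0.881

Since Vmax cancels, v₂/v₁ = [S]₂(Km+[S]₁) / [S]₁(Km+[S]₂).
= 5.50×(2.03+9.82) / (9.82×(2.03+5.50)) = 65.18/73.94 = 0.881.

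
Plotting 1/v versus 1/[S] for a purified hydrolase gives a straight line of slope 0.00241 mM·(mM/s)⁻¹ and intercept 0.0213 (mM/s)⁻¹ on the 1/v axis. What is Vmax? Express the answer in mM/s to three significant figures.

The y-intercept of a Lineweaver–Burk plot equals 1/Vmax, so Vmax = 1/0.0213 = 46.9 mM/s.

46.9 mM/s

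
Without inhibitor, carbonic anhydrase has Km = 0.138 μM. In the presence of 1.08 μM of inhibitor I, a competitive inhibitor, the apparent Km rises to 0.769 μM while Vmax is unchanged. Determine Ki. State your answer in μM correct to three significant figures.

0.236 μM

Competitive: Km,app = α·Km with α = 1 + [I]/Ki.
α = Km,app/Km = 0.769/0.138 = 5.572.
Ki = [I]/(α − 1) = 1.08/4.572 = 0.236 μM.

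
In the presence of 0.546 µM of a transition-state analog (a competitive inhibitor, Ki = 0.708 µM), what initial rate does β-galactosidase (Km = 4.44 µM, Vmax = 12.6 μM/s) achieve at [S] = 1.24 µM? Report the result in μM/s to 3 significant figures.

1.72 μM/s

With α = 1 + [I]/Ki = 1 + 0.546/0.708 = 1.771, the competitive rate law is v = Vmax[S] / (αKm + [S]).
v = 12.6×1.24 / (1.771×4.44 + 1.24) = 15.62/9.104 = 1.72 μM/s.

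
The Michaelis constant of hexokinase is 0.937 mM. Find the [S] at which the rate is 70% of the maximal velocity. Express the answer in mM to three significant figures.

v/Vmax = [S]/(Km+[S]) = 0.7, so [S] = Km·0.7/(1 − 0.7) = 0.937 × 2.333.
[S] = 2.19 mM.

2.19 mM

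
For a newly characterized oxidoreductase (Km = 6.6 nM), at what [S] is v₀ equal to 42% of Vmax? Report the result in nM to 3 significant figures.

4.78 nM

v/Vmax = [S]/(Km+[S]) = 0.42, so [S] = Km·0.42/(1 − 0.42) = 6.6 × 0.7241.
[S] = 4.78 nM.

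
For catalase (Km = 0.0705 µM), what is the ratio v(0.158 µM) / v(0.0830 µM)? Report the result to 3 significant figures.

Since Vmax cancels, v₂/v₁ = [S]₂(Km+[S]₁) / [S]₁(Km+[S]₂).
= 0.158×(0.0705+0.0830) / (0.0830×(0.0705+0.158)) = 0.02425/0.01897 = 1.28.

1.28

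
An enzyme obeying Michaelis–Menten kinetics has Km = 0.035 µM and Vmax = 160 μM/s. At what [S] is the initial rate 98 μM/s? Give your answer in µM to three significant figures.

The required fractional saturation is v/Vmax = 98/160 = 0.6125.
Then [S]/(Km+[S]) = 0.6125 ⇒ [S] = 0.035 × 0.6125/(1 − 0.6125) = 0.0553 µM.

0.0553 µM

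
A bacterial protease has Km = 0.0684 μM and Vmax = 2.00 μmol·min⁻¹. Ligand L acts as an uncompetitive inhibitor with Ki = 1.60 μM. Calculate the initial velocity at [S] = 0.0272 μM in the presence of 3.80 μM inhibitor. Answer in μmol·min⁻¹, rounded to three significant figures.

0.340 μmol·min⁻¹

With α = 1 + [I]/Ki = 1 + 3.80/1.60 = 3.375, the uncompetitive rate law is v = (Vmax/α)·[S] / (Km/α + [S]).
v = (2.00/3.375)×0.0272 / (0.0684/3.375 + 0.0272) = 0.01612/0.04747 = 0.340 μmol·min⁻¹.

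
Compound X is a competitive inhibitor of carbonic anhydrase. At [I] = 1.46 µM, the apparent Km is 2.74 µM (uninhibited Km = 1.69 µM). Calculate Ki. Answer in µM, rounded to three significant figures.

2.35 µM

Competitive: Km,app = α·Km with α = 1 + [I]/Ki.
α = Km,app/Km = 2.74/1.69 = 1.621.
Since α = 1 + [I]/Ki, [I]/Ki = 1.621 − 1 = 0.6213 and Ki = 1.46/0.6213 = 2.35 µM.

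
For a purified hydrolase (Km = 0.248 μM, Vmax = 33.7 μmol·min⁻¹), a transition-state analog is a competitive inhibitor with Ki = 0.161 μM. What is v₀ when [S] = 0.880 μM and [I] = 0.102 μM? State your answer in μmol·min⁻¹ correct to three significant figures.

23.1 μmol·min⁻¹

With α = 1 + [I]/Ki = 1 + 0.102/0.161 = 1.634, the competitive rate law is v = Vmax[S] / (αKm + [S]).
v = 33.7×0.880 / (1.634×0.248 + 0.880) = 29.66/1.285 = 23.1 μmol·min⁻¹.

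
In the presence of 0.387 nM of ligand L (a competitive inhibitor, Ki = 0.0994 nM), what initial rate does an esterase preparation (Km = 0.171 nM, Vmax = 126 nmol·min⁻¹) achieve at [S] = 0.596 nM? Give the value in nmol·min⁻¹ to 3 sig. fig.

52.4 nmol·min⁻¹

α = 1 + [I]/Ki = 1 + 0.387/0.0994 = 4.893.
For a competitive inhibitor, Vmax is unchanged and the apparent Km becomes α·Km: Km,app = 0.837 nM, Vmax,app = 126 nmol·min⁻¹.
v = Vmax,app·[S]/(Km,app + [S]) = 126 × 0.596/(0.837 + 0.596) = 52.4 nmol·min⁻¹.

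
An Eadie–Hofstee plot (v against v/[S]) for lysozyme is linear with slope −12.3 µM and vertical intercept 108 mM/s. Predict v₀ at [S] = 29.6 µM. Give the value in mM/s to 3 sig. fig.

76.3 mM/s

In the Eadie–Hofstee form v = Vmax − Km·(v/[S]), the slope is −Km and the intercept is Vmax, so Km = 12.3 µM and Vmax = 108 mM/s.
v = 108 × 29.6/(12.3 + 29.6) = 76.3 mM/s.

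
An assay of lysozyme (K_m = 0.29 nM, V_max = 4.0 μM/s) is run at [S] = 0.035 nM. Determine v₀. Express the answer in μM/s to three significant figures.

[S]/(Km+[S]) = 0.035/0.3250 = 0.1077, the fractional saturation.
v = 0.1077 × Vmax = 0.1077 × 4.0 = 0.431 μM/s.

0.431 μM/s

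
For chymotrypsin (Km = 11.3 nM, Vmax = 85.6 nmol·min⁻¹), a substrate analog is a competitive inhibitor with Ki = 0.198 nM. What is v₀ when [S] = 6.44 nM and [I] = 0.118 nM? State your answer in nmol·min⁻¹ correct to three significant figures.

22.5 nmol·min⁻¹

With α = 1 + [I]/Ki = 1 + 0.118/0.198 = 1.596, the competitive rate law is v = Vmax[S] / (αKm + [S]).
v = 85.6×6.44 / (1.596×11.3 + 6.44) = 551.3/24.47 = 22.5 nmol·min⁻¹.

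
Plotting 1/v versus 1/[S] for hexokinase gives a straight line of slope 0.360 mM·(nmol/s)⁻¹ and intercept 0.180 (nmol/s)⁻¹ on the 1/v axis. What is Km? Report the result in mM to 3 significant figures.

2.00 mM

y-intercept = 1/Vmax ⇒ Vmax = 5.56 nmol/s; slope = Km/Vmax ⇒ Km = slope × Vmax.
Km = 0.360 × 5.56 = 2.00 mM.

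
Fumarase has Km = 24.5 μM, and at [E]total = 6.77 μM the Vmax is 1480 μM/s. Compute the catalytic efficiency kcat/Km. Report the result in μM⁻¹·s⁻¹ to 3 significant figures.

8.92 μM⁻¹·s⁻¹

kcat = Vmax/[E]total = 1480/6.77 = 219 s⁻¹.
kcat/Km = 219/24.5 = 8.92 μM⁻¹·s⁻¹.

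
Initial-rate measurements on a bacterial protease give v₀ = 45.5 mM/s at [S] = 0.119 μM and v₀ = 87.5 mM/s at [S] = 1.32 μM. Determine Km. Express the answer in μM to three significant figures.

0.133 μM

In reciprocal form, 1/v = (Km/Vmax)·(1/[S]) + 1/Vmax. The two points give (1/[S], 1/v) = (8.403, 0.02198) and (0.7576, 0.01143).
Slope = (0.02198 − 0.01143)/(8.403 − 0.7576) = 0.001380; intercept = 0.02198 − 0.001380×8.403 = 0.01038.
Vmax = 1/intercept = 96.3 mM/s; Km = slope × Vmax = 0.001380 × 96.3 = 0.133 μM.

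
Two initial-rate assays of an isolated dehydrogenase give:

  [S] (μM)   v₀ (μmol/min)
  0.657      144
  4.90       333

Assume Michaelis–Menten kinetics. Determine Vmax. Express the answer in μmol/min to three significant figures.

In reciprocal form, 1/v = (Km/Vmax)·(1/[S]) + 1/Vmax. The two points give (1/[S], 1/v) = (1.522, 0.006944) and (0.2041, 0.003003).
Slope = (0.006944 − 0.003003)/(1.522 − 0.2041) = 0.002990; intercept = 0.006944 − 0.002990×1.522 = 0.002393.
Vmax = 1/intercept = 418 μmol/min; Km = slope × Vmax = 0.002990 × 418 = 1.25 μM.

418 μmol/min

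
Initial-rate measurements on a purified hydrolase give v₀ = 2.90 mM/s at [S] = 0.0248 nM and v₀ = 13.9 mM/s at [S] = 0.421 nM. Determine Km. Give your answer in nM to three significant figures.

0.131 nM

In reciprocal form, 1/v = (Km/Vmax)·(1/[S]) + 1/Vmax. The two points give (1/[S], 1/v) = (40.32, 0.3448) and (2.375, 0.07194).
Slope = (0.3448 − 0.07194)/(40.32 − 2.375) = 0.007191; intercept = 0.3448 − 0.007191×40.32 = 0.05486.
Vmax = 1/intercept = 18.2 mM/s; Km = slope × Vmax = 0.007191 × 18.2 = 0.131 nM.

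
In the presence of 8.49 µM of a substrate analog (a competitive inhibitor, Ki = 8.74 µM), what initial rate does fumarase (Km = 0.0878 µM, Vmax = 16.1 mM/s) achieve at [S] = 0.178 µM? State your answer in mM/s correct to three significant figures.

α = 1 + [I]/Ki = 1 + 8.49/8.74 = 1.971.
For a competitive inhibitor, Vmax is unchanged and the apparent Km becomes α·Km: Km,app = 0.173 µM, Vmax,app = 16.1 mM/s.
v = Vmax,app·[S]/(Km,app + [S]) = 16.1 × 0.178/(0.173 + 0.178) = 8.16 mM/s.

8.16 mM/s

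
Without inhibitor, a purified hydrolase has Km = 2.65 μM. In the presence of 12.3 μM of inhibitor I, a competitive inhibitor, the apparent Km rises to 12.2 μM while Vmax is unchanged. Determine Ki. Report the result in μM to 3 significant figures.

Competitive: Km,app = α·Km with α = 1 + [I]/Ki.
α = Km,app/Km = 12.2/2.65 = 4.604.
Ki = [I]/(α − 1) = 12.3/3.604 = 3.41 μM.

3.41 μM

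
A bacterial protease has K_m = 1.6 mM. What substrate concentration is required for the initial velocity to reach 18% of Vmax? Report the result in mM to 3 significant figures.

v/Vmax = [S]/(Km+[S]) = 0.18, so [S] = Km·0.18/(1 − 0.18) = 1.6 × 0.2195.
[S] = 0.351 mM.

0.351 mM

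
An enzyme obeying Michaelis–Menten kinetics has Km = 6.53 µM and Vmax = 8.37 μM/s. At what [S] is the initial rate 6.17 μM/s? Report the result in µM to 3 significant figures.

18.3 µM

Rearranging v = Vmax[S]/(Km+[S]) gives [S] = Km·v/(Vmax − v).
[S] = 6.53 × 6.17 / (8.37 − 6.17) = 40.29/2.200 = 18.3 µM.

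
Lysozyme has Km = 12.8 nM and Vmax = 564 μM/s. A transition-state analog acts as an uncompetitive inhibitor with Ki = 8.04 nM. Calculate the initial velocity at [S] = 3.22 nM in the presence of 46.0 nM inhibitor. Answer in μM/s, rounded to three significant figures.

52.7 μM/s

α = 1 + [I]/Ki = 1 + 46.0/8.04 = 6.721.
For an uncompetitive inhibitor, both parameters are divided by α, giving Vmax/α and Km/α: Km,app = 1.90 nM, Vmax,app = 83.9 μM/s.
v = Vmax,app·[S]/(Km,app + [S]) = 83.9 × 3.22/(1.90 + 3.22) = 52.7 μM/s.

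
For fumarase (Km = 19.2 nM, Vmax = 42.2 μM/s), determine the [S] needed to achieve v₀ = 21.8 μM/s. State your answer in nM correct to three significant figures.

20.5 nM

Rearranging v = Vmax[S]/(Km+[S]) gives [S] = Km·v/(Vmax − v).
[S] = 19.2 × 21.8 / (42.2 − 21.8) = 418.6/20.40 = 20.5 nM.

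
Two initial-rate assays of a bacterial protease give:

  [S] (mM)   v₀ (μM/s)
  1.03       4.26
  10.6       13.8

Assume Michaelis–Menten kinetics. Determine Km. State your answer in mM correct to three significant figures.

3.37 mM

From v = Vmax[S]/(Km+[S]), each point gives Vmax = v(Km+[S])/[S].
Equating: 4.26(Km+1.03)/1.03 = 13.8(Km+10.6)/10.6.
4.136·Km + 4.26 = 1.302·Km + 13.8, so (4.136 − 1.302)·Km = 13.8 − 4.26.
Km = 9.540/2.834 = 3.37 mM; then Vmax = 4.26(3.37+1.03)/1.03 = 18.2 μM/s.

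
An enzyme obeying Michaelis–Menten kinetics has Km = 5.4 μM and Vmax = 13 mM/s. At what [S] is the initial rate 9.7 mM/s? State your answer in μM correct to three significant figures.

15.9 μM

The required fractional saturation is v/Vmax = 9.7/13 = 0.7462.
Then [S]/(Km+[S]) = 0.7462 ⇒ [S] = 5.4 × 0.7462/(1 − 0.7462) = 15.9 μM.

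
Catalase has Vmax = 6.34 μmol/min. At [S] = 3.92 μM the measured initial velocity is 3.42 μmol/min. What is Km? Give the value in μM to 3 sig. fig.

From v = Vmax[S]/(Km+[S]), Km = [S](Vmax − v)/v.
Km = 3.92 × (6.34 − 3.42) / 3.42 = 11.45/3.42 = 3.35 μM.

3.35 μM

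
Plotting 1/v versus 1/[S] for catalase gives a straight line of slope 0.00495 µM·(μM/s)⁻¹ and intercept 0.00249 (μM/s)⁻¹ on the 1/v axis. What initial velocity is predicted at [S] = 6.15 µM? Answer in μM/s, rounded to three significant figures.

The y-intercept is 1/Vmax, so Vmax = 1/0.00249 = 402 μM/s.
The slope is Km/Vmax, so Km = 0.00495 × 402 = 1.99 µM.
Then v = 402 × 6.15/(1.99 + 6.15) = 304 μM/s.

304 μM/s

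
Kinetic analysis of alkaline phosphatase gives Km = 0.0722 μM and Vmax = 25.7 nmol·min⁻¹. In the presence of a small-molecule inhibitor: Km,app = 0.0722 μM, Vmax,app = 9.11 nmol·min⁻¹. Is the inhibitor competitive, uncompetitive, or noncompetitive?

noncompetitive

Vmax decreases (25.7 → 9.11 nmol·min⁻¹) while Km is unchanged — pure noncompetitive inhibition.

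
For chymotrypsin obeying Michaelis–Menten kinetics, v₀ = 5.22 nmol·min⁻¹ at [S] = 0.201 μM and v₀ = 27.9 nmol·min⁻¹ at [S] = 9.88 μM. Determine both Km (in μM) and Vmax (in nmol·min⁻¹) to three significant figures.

From v = Vmax[S]/(Km+[S]), each point gives Vmax = v(Km+[S])/[S].
Equating: 5.22(Km+0.201)/0.201 = 27.9(Km+9.88)/9.88.
25.97·Km + 5.22 = 2.824·Km + 27.9, so (25.97 − 2.824)·Km = 27.9 − 5.22.
Km = 22.68/23.15 = 0.980 μM; then Vmax = 5.22(0.980+0.201)/0.201 = 30.7 nmol·min⁻¹.

Km = 0.980 μM; Vmax = 30.7 nmol·min⁻¹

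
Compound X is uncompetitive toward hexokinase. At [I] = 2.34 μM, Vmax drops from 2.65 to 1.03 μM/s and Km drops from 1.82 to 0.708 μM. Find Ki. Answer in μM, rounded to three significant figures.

1.49 μM

Uncompetitive: Vmax,app = Vmax/α (and Km,app = Km/α) with α = 1 + [I]/Ki.
α = Vmax/Vmax,app = 2.65/1.03 = 2.573.
Ki = [I]/(α − 1) = 2.34/1.573 = 1.49 μM.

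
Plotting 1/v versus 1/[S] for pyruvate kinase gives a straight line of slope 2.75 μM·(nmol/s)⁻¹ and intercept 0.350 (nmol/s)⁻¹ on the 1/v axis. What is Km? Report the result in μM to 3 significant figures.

y-intercept = 1/Vmax ⇒ Vmax = 2.86 nmol/s; slope = Km/Vmax ⇒ Km = slope × Vmax.
Km = 2.75 × 2.86 = 7.86 μM.

7.86 μM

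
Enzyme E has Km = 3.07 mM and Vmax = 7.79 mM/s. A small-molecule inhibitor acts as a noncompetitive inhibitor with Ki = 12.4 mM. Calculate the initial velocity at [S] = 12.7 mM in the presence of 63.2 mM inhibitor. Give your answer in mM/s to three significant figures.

1.03 mM/s

α = 1 + [I]/Ki = 1 + 63.2/12.4 = 6.097.
For a noncompetitive inhibitor, Vmax is reduced to Vmax/α while Km is unchanged: Km,app = 3.07 mM, Vmax,app = 1.28 mM/s.
v = Vmax,app·[S]/(Km,app + [S]) = 1.28 × 12.7/(3.07 + 12.7) = 1.03 mM/s.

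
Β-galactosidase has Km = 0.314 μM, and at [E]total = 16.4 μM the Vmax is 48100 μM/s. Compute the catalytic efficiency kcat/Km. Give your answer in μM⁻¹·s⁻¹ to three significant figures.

kcat = Vmax/[E]total = 48100/16.4 = 2930 s⁻¹.
kcat/Km = 2930/0.314 = 9340 μM⁻¹·s⁻¹.

9340 μM⁻¹·s⁻¹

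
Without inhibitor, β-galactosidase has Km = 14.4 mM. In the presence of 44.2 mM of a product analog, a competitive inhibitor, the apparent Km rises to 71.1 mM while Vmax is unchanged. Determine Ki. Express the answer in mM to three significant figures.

11.2 mM

Competitive: Km,app = α·Km with α = 1 + [I]/Ki.
α = Km,app/Km = 71.1/14.4 = 4.937.
Since α = 1 + [I]/Ki, [I]/Ki = 4.937 − 1 = 3.937 and Ki = 44.2/3.937 = 11.2 mM.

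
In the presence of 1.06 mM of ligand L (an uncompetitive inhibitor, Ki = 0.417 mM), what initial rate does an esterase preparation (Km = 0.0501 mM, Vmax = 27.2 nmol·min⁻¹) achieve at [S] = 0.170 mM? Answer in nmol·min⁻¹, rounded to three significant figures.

7.09 nmol·min⁻¹

With α = 1 + [I]/Ki = 1 + 1.06/0.417 = 3.542, the uncompetitive rate law is v = (Vmax/α)·[S] / (Km/α + [S]).
v = (27.2/3.542)×0.170 / (0.0501/3.542 + 0.170) = 1.305/0.1841 = 7.09 nmol·min⁻¹.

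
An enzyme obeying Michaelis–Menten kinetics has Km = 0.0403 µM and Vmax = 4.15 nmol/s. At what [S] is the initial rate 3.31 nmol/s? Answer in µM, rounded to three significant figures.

The required fractional saturation is v/Vmax = 3.31/4.15 = 0.7976.
Then [S]/(Km+[S]) = 0.7976 ⇒ [S] = 0.0403 × 0.7976/(1 − 0.7976) = 0.159 µM.

0.159 µM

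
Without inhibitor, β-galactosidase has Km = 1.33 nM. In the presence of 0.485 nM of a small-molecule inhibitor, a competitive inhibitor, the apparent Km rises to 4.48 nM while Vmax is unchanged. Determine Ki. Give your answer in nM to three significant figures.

Competitive: Km,app = α·Km with α = 1 + [I]/Ki.
α = Km,app/Km = 4.48/1.33 = 3.368.
Since α = 1 + [I]/Ki, [I]/Ki = 3.368 − 1 = 2.368 and Ki = 0.485/2.368 = 0.205 nM.

0.205 nM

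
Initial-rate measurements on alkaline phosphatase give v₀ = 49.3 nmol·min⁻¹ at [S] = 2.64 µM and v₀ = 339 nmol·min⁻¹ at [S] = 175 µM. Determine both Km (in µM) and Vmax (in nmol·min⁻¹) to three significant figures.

From v = Vmax[S]/(Km+[S]), each point gives Vmax = v(Km+[S])/[S].
Equating: 49.3(Km+2.64)/2.64 = 339(Km+175)/175.
18.67·Km + 49.3 = 1.937·Km + 339, so (18.67 − 1.937)·Km = 339 − 49.3.
Km = 289.7/16.74 = 17.3 µM; then Vmax = 49.3(17.3+2.64)/2.64 = 373 nmol·min⁻¹.

Km = 17.3 µM; Vmax = 373 nmol·min⁻¹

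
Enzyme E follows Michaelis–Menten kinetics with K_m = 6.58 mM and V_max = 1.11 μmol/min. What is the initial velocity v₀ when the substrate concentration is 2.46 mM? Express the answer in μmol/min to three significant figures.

v = Vmax·[S]/(Km + [S]) = 1.11 × 2.46 / (6.58 + 2.46)
  = 2.731 / 9.040 = 0.302 μmol/min.

0.302 μmol/min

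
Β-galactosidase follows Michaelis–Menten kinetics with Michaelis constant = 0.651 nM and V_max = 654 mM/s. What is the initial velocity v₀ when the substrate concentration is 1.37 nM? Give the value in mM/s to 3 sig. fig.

443 mM/s

[S]/(Km+[S]) = 1.37/2.021 = 0.6779, the fractional saturation.
v = 0.6779 × Vmax = 0.6779 × 654 = 443 mM/s.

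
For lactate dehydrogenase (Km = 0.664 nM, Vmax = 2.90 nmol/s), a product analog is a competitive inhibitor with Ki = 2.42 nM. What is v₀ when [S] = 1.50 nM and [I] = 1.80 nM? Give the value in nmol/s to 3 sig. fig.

1.64 nmol/s

With α = 1 + [I]/Ki = 1 + 1.80/2.42 = 1.744, the competitive rate law is v = Vmax[S] / (αKm + [S]).
v = 2.90×1.50 / (1.744×0.664 + 1.50) = 4.350/2.658 = 1.64 nmol/s.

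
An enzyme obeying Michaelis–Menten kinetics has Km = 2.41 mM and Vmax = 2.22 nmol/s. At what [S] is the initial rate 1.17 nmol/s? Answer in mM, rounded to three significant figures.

2.69 mM

The required fractional saturation is v/Vmax = 1.17/2.22 = 0.5270.
Then [S]/(Km+[S]) = 0.5270 ⇒ [S] = 2.41 × 0.5270/(1 − 0.5270) = 2.69 mM.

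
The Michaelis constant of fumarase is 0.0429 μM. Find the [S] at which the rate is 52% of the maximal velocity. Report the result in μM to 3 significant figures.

0.0465 μM

v/Vmax = [S]/(Km+[S]) = 0.52, so [S] = Km·0.52/(1 − 0.52) = 0.0429 × 1.083.
[S] = 0.0465 μM.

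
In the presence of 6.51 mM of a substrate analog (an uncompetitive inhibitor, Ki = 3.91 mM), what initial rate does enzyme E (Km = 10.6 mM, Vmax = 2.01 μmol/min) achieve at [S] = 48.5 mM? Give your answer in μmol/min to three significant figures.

0.697 μmol/min

α = 1 + [I]/Ki = 1 + 6.51/3.91 = 2.665.
For an uncompetitive inhibitor, both parameters are divided by α, giving Vmax/α and Km/α: Km,app = 3.98 mM, Vmax,app = 0.754 μmol/min.
v = Vmax,app·[S]/(Km,app + [S]) = 0.754 × 48.5/(3.98 + 48.5) = 0.697 μmol/min.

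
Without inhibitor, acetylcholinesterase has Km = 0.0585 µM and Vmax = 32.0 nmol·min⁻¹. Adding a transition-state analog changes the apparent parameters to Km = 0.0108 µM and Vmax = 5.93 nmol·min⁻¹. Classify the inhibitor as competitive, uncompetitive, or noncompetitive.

Both Km and Vmax decrease by the same factor (~5.40-fold) — characteristic of uncompetitive inhibition.

uncompetitive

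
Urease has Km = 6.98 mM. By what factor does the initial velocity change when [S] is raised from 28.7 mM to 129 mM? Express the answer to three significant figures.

1.18

The fractional saturations are [S]/(Km+[S]) = 28.7/35.68 = 0.8044 and 129/136.0 = 0.9487.
v₂/v₁ is just their ratio: 0.9487/0.8044 = 1.18.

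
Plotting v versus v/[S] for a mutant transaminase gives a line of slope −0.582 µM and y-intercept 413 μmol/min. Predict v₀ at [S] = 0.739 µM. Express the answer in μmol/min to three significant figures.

231 μmol/min

In the Eadie–Hofstee form v = Vmax − Km·(v/[S]), the slope is −Km and the intercept is Vmax, so Km = 0.582 µM and Vmax = 413 μmol/min.
v = 413 × 0.739/(0.582 + 0.739) = 231 μmol/min.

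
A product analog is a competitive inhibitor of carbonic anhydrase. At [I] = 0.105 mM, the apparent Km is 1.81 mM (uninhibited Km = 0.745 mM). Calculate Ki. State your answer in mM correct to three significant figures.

Competitive: Km,app = α·Km with α = 1 + [I]/Ki.
α = Km,app/Km = 1.81/0.745 = 2.430.
Since α = 1 + [I]/Ki, [I]/Ki = 2.430 − 1 = 1.430 and Ki = 0.105/1.430 = 0.0735 mM.

0.0735 mM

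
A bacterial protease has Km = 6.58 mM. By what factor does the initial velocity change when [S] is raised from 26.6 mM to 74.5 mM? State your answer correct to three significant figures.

The fractional saturations are [S]/(Km+[S]) = 26.6/33.18 = 0.8017 and 74.5/81.08 = 0.9188.
v₂/v₁ is just their ratio: 0.9188/0.8017 = 1.15.

1.15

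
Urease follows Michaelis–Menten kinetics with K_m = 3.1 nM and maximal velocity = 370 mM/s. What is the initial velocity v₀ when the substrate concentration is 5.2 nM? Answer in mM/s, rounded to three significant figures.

232 mM/s

v = Vmax·[S]/(Km + [S]) = 370 × 5.2 / (3.1 + 5.2)
  = 1924 / 8.300 = 232 mM/s.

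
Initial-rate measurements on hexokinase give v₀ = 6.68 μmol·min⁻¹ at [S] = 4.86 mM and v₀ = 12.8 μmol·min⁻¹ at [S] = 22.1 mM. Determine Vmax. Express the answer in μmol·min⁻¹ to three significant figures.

From v = Vmax[S]/(Km+[S]), each point gives Vmax = v(Km+[S])/[S].
Equating: 6.68(Km+4.86)/4.86 = 12.8(Km+22.1)/22.1.
1.374·Km + 6.68 = 0.5792·Km + 12.8, so (1.374 − 0.5792)·Km = 12.8 − 6.68.
Km = 6.120/0.7953 = 7.70 mM; then Vmax = 6.68(7.70+4.86)/4.86 = 17.3 μmol·min⁻¹.

17.3 μmol·min⁻¹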